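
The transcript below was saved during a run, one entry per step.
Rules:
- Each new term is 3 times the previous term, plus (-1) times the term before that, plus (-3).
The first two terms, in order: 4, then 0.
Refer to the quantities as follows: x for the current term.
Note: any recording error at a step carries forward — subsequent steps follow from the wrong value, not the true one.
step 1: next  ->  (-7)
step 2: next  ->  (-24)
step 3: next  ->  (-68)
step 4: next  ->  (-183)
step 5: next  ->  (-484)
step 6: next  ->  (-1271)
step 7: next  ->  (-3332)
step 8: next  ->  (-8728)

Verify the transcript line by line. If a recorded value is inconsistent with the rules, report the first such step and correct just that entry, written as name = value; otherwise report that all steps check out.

step 1: x = 3*(0) + (-1)*(4) + (-3) = -7 -> agrees with the transcript
step 2: x = 3*(-7) + (-1)*(0) + (-3) = -24 -> same as recorded
step 3: x = 3*(-24) + (-1)*(-7) + (-3) = -68 -> verified
step 4: x = 3*(-68) + (-1)*(-24) + (-3) = -183 -> exactly as logged
step 5: x = 3*(-183) + (-1)*(-68) + (-3) = -484 -> matches
step 6: x = 3*(-484) + (-1)*(-183) + (-3) = -1272 -> a discrepancy with the transcript
First incorrect step: 6; the correct value is x = -1272.

step 6, x = -1272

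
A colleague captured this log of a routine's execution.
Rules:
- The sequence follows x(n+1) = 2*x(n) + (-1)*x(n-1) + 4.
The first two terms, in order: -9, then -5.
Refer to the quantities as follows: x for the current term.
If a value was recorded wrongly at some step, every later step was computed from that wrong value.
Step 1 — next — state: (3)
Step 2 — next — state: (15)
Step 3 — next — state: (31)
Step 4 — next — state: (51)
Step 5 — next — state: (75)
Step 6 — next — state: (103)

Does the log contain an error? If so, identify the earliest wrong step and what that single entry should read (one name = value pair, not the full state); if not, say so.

no error

Step 1: x = 2*(-5) + (-1)*(-9) + (4) = 3 — matches.
Step 2: x = 2*(3) + (-1)*(-5) + (4) = 15 — agrees with the log.
Step 3: x = 2*(15) + (-1)*(3) + (4) = 31 — verified.
Step 4: x = 2*(31) + (-1)*(15) + (4) = 51 — no discrepancy.
Step 5: x = 2*(51) + (-1)*(31) + (4) = 75 — matches.
Step 6: x = 2*(75) + (-1)*(51) + (4) = 103 — no discrepancy.
All steps check out; nothing to correct.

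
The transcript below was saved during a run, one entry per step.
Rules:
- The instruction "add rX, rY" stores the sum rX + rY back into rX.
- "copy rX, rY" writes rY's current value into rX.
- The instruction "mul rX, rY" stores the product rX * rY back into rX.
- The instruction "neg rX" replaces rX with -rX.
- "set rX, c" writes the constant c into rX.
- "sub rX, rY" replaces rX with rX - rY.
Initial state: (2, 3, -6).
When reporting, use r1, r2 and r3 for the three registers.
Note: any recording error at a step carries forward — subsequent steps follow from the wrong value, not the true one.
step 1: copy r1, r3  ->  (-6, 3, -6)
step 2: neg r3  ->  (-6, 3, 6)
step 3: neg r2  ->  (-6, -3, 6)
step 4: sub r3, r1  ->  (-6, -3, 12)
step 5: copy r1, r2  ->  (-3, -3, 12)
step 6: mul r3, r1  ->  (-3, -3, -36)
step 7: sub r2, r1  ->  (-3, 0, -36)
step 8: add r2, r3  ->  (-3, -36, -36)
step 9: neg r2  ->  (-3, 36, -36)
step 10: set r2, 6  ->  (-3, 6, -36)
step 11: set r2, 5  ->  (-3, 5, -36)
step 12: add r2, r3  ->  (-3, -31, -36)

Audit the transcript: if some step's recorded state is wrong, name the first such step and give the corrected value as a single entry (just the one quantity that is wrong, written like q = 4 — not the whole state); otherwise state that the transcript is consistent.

no error

Recomputing the run from the initial state:
step 1: r1 = -6, r2 = 3, r3 = -6
step 2: r1 = -6, r2 = 3, r3 = 6
step 3: r1 = -6, r2 = -3, r3 = 6
step 4: r1 = -6, r2 = -3, r3 = 12
step 5: r1 = -3, r2 = -3, r3 = 12
step 6: r1 = -3, r2 = -3, r3 = -36
step 7: r1 = -3, r2 = 0, r3 = -36
step 8: r1 = -3, r2 = -36, r3 = -36
step 9: r1 = -3, r2 = 36, r3 = -36
step 10: r1 = -3, r2 = 6, r3 = -36
step 11: r1 = -3, r2 = 5, r3 = -36
step 12: r1 = -3, r2 = -31, r3 = -36
This matches the transcript at every step.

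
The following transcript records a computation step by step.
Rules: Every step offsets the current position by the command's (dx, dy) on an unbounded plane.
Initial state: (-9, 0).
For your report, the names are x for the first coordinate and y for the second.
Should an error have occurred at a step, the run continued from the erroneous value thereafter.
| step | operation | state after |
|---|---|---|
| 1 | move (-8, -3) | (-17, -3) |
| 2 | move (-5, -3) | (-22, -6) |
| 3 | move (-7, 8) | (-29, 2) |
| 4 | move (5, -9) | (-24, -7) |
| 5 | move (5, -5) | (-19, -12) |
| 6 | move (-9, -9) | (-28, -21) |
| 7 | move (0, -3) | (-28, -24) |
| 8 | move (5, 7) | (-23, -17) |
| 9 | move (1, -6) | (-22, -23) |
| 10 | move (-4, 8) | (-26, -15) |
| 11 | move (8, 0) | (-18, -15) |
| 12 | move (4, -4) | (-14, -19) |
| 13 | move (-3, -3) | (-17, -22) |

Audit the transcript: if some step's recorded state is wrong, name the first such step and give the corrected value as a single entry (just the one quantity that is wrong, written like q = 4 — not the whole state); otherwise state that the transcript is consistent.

no error

1. x = -9 + (-8) = -17, y = 0 + (-3) = -3 (matches)
2. x = -17 + (-5) = -22, y = -3 + (-3) = -6 (confirmed correct)
3. x = -22 + (-7) = -29, y = -6 + (8) = 2 (same as recorded)
4. x = -29 + (5) = -24, y = 2 + (-9) = -7 (confirmed correct)
5. x = -24 + (5) = -19, y = -7 + (-5) = -12 (no discrepancy)
6. x = -19 + (-9) = -28, y = -12 + (-9) = -21 (matches)
7. x = -28 + (0) = -28, y = -21 + (-3) = -24 (same as recorded)
8. x = -28 + (5) = -23, y = -24 + (7) = -17 (no discrepancy)
9. x = -23 + (1) = -22, y = -17 + (-6) = -23 (no discrepancy)
10. x = -22 + (-4) = -26, y = -23 + (8) = -15 (no discrepancy)
11. x = -26 + (8) = -18, y = -15 + (0) = -15 (consistent with the transcript)
12. x = -18 + (4) = -14, y = -15 + (-4) = -19 (exactly as logged)
13. x = -14 + (-3) = -17, y = -19 + (-3) = -22 (verified)
No step deviates from the rules.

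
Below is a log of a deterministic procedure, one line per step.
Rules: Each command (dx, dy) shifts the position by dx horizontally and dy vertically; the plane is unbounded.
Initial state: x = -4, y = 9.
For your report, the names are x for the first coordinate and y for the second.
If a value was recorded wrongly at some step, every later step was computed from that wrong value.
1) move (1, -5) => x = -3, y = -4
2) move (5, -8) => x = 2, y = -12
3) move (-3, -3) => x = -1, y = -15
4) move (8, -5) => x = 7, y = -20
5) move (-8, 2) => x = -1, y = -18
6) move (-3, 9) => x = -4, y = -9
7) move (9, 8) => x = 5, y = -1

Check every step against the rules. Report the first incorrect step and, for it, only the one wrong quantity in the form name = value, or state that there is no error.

Recomputing the run from the initial state:
step 1: x = -3, y = 4
step 2: x = 2, y = -4
step 3: x = -1, y = -7
step 4: x = 7, y = -12
step 5: x = -1, y = -10
step 6: x = -4, y = -1
step 7: x = 5, y = 7
The first disagreement with the log is at step 1, where the value should be y = 4.

step 1, y = 4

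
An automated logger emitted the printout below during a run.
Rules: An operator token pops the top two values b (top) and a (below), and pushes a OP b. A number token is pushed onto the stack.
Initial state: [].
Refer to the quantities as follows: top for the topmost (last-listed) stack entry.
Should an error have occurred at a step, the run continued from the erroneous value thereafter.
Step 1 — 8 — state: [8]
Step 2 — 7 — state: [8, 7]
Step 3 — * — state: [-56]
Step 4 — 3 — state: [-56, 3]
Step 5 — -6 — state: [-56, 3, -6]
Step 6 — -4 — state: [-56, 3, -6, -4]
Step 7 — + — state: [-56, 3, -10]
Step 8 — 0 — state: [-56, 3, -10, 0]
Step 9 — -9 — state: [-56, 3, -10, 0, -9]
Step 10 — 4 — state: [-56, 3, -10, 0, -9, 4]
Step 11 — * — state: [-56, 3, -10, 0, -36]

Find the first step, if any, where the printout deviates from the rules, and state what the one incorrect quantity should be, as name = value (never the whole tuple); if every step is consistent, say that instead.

step 3, top = 56

step 1: push 8: top = 8 -> consistent with the printout
step 2: push 7: top = 7 -> verified
step 3: 8 * 7 = 56 -> the printout has a different value
Conclusion: step 3 carries the first error; the entry should be top = 56.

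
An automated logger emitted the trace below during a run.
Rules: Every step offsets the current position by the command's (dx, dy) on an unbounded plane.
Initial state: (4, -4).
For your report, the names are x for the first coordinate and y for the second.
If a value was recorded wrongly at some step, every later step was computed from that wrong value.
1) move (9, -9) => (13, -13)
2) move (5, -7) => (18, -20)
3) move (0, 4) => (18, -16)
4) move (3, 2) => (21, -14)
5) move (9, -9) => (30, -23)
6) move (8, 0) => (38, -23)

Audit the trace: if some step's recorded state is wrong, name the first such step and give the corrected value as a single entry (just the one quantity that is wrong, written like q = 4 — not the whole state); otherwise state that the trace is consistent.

Step 1: x = 4 + (9) = 13, y = -4 + (-9) = -13 — in agreement.
Step 2: x = 13 + (5) = 18, y = -13 + (-7) = -20 — agrees with the trace.
Step 3: x = 18 + (0) = 18, y = -20 + (4) = -16 — in agreement.
Step 4: x = 18 + (3) = 21, y = -16 + (2) = -14 — consistent with the trace.
Step 5: x = 21 + (9) = 30, y = -14 + (-9) = -23 — checks out.
Step 6: x = 30 + (8) = 38, y = -23 + (0) = -23 — verified.
Every step is consistent.

no error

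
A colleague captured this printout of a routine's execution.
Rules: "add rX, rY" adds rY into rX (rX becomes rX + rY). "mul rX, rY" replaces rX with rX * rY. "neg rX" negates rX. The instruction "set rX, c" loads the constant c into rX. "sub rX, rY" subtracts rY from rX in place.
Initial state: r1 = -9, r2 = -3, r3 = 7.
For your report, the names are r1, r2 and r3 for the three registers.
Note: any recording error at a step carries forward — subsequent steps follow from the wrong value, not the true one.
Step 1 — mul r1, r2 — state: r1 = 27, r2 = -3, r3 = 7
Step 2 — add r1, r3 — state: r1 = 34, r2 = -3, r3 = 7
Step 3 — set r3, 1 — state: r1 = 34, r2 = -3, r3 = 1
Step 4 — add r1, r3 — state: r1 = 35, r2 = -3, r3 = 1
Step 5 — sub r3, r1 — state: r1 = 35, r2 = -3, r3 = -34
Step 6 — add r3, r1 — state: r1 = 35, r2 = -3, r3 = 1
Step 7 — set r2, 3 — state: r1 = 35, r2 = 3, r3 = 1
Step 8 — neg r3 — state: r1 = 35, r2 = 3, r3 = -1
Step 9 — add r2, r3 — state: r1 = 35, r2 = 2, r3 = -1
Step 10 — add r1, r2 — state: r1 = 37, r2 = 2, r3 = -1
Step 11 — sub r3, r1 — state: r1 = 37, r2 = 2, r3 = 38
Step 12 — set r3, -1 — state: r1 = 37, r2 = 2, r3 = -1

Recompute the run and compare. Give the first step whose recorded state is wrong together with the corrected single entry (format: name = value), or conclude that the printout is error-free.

1. r1 = -9 * -3 = 27 (same as recorded)
2. r1 = 27 + 7 = 34 (same as recorded)
3. r3 = 1 (no discrepancy)
4. r1 = 34 + 1 = 35 (in agreement)
5. r3 = 1 - 35 = -34 (checks out)
6. r3 = -34 + 35 = 1 (consistent with the printout)
7. r2 = 3 (matches)
8. r3 = -(1) = -1 (agrees with the printout)
9. r2 = 3 + -1 = 2 (verified)
10. r1 = 35 + 2 = 37 (no discrepancy)
11. r3 = -1 - 37 = -38 (the printout has a different value)
The audit stops at step 11: the recorded entry is wrong and should be r3 = -38.

step 11, r3 = -38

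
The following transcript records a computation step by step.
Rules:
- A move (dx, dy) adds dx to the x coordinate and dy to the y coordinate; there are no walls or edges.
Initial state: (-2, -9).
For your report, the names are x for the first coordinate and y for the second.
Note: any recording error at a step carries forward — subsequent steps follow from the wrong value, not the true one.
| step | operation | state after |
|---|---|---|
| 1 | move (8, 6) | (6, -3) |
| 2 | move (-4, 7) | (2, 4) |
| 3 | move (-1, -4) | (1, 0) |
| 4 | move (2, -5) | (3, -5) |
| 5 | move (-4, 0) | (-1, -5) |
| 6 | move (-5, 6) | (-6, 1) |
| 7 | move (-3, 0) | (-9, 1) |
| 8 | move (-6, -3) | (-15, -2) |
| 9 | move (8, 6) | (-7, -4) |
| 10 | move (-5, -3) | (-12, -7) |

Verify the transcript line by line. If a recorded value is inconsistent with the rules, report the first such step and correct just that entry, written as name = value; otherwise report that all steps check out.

step 9, y = 4

Recomputing the run from the initial state:
step 1: x = 6, y = -3
step 2: x = 2, y = 4
step 3: x = 1, y = 0
step 4: x = 3, y = -5
step 5: x = -1, y = -5
step 6: x = -6, y = 1
step 7: x = -9, y = 1
step 8: x = -15, y = -2
step 9: x = -7, y = 4
step 10: x = -12, y = 1
The first disagreement with the transcript is at step 9, where the value should be y = 4.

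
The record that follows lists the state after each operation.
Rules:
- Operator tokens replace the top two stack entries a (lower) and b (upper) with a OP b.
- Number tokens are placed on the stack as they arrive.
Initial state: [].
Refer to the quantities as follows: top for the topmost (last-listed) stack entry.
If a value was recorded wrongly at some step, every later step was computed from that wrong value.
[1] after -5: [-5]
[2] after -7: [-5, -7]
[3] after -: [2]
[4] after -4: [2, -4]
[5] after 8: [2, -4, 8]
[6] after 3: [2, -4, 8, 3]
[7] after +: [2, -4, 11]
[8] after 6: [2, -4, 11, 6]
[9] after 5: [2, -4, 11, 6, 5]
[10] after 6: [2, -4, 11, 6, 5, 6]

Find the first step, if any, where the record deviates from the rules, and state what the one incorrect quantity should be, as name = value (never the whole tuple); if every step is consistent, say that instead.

Step 1: push -5: top = -5 — checks out.
Step 2: push -7: top = -7 — consistent with the record.
Step 3: -5 - -7 = 2 — consistent with the record.
Step 4: push -4: top = -4 — matches.
Step 5: push 8: top = 8 — matches.
Step 6: push 3: top = 3 — exactly as logged.
Step 7: 8 + 3 = 11 — verified.
Step 8: push 6: top = 6 — in agreement.
Step 9: push 5: top = 5 — confirmed correct.
Step 10: push 6: top = 6 — same as recorded.
No step deviates from the rules.

no error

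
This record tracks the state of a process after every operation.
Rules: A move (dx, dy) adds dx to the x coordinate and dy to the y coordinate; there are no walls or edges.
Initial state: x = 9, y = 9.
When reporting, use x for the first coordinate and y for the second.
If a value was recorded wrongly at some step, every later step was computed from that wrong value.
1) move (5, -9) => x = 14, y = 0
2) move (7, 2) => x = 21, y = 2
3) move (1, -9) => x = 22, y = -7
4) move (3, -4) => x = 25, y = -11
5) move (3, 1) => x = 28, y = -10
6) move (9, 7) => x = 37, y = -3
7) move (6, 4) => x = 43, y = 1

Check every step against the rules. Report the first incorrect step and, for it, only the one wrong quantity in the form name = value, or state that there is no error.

no error

step 1: x = 9 + (5) = 14, y = 9 + (-9) = 0 -> no discrepancy
step 2: x = 14 + (7) = 21, y = 0 + (2) = 2 -> in agreement
step 3: x = 21 + (1) = 22, y = 2 + (-9) = -7 -> same as recorded
step 4: x = 22 + (3) = 25, y = -7 + (-4) = -11 -> agrees with the record
step 5: x = 25 + (3) = 28, y = -11 + (1) = -10 -> confirmed correct
step 6: x = 28 + (9) = 37, y = -10 + (7) = -3 -> agrees with the record
step 7: x = 37 + (6) = 43, y = -3 + (4) = 1 -> confirmed correct
Each recorded entry agrees with the recomputation.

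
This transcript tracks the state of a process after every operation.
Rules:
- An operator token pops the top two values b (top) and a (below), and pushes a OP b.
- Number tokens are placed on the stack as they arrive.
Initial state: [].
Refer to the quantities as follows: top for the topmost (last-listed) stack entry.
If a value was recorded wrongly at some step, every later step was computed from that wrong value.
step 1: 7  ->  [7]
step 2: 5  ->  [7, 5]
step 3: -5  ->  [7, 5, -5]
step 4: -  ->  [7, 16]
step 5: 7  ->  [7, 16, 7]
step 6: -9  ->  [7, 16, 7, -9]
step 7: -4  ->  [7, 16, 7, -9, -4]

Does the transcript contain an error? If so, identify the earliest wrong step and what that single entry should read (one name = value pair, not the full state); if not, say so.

step 4, top = 10

Recomputing the run from the initial state:
step 1: [7]
step 2: [7, 5]
step 3: [7, 5, -5]
step 4: [7, 10]
step 5: [7, 10, 7]
step 6: [7, 10, 7, -9]
step 7: [7, 10, 7, -9, -4]
The first disagreement with the transcript is at step 4, where the value should be top = 10.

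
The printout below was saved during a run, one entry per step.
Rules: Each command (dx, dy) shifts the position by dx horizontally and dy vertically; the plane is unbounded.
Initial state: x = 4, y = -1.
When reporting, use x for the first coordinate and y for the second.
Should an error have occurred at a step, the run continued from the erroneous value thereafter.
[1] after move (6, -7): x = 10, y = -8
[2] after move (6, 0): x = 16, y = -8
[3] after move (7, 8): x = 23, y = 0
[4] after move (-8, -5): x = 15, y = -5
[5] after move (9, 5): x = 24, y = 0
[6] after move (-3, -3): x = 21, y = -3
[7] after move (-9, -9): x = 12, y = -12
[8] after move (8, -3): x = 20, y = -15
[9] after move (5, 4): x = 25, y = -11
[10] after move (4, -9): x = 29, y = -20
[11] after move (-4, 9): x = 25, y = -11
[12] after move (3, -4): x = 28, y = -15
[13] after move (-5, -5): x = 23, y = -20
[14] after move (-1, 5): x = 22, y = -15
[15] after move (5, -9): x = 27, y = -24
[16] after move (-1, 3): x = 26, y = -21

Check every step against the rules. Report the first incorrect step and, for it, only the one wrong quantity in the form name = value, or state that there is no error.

no error

Recomputing the run from the initial state:
step 1: x = 10, y = -8
step 2: x = 16, y = -8
step 3: x = 23, y = 0
step 4: x = 15, y = -5
step 5: x = 24, y = 0
step 6: x = 21, y = -3
step 7: x = 12, y = -12
step 8: x = 20, y = -15
step 9: x = 25, y = -11
step 10: x = 29, y = -20
step 11: x = 25, y = -11
step 12: x = 28, y = -15
step 13: x = 23, y = -20
step 14: x = 22, y = -15
step 15: x = 27, y = -24
step 16: x = 26, y = -21
This matches the printout at every step.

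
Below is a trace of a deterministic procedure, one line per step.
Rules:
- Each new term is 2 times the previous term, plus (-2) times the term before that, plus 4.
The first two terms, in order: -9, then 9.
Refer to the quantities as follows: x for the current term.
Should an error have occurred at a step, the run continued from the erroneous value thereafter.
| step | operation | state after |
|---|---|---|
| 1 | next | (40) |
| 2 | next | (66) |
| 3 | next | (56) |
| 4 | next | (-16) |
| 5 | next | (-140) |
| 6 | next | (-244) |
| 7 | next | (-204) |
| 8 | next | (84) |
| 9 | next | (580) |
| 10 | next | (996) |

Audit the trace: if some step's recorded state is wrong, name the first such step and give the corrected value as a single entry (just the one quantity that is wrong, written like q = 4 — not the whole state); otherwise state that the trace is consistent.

no error

1. x = 2*(9) + (-2)*(-9) + (4) = 40 (matches)
2. x = 2*(40) + (-2)*(9) + (4) = 66 (agrees with the trace)
3. x = 2*(66) + (-2)*(40) + (4) = 56 (consistent with the trace)
4. x = 2*(56) + (-2)*(66) + (4) = -16 (same as recorded)
5. x = 2*(-16) + (-2)*(56) + (4) = -140 (exactly as logged)
6. x = 2*(-140) + (-2)*(-16) + (4) = -244 (consistent with the trace)
7. x = 2*(-244) + (-2)*(-140) + (4) = -204 (exactly as logged)
8. x = 2*(-204) + (-2)*(-244) + (4) = 84 (agrees with the trace)
9. x = 2*(84) + (-2)*(-204) + (4) = 580 (consistent with the trace)
10. x = 2*(580) + (-2)*(84) + (4) = 996 (matches)
Every step is consistent.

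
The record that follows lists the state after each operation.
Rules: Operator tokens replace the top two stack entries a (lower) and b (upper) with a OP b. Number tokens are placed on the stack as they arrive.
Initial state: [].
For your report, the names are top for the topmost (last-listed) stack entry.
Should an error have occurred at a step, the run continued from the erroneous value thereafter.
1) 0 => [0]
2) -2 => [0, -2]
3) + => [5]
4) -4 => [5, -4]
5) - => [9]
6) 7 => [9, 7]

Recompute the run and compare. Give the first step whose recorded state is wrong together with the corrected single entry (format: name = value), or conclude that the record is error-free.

step 3, top = -2

Recomputing the run from the initial state:
step 1: [0]
step 2: [0, -2]
step 3: [-2]
step 4: [-2, -4]
step 5: [2]
step 6: [2, 7]
The first disagreement with the record is at step 3, where the value should be top = -2.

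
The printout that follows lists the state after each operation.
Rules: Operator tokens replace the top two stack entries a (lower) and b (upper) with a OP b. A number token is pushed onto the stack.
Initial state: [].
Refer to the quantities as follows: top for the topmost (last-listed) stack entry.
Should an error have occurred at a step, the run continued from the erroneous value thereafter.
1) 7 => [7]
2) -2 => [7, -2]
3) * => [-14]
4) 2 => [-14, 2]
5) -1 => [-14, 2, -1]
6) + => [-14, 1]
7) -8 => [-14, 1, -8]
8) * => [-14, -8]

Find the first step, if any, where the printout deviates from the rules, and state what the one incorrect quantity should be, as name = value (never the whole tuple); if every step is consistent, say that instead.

no error

1. push 7: top = 7 (exactly as logged)
2. push -2: top = -2 (exactly as logged)
3. 7 * -2 = -14 (agrees with the printout)
4. push 2: top = 2 (in agreement)
5. push -1: top = -1 (verified)
6. 2 + -1 = 1 (checks out)
7. push -8: top = -8 (in agreement)
8. 1 * -8 = -8 (confirmed correct)
All entries verified; no error found.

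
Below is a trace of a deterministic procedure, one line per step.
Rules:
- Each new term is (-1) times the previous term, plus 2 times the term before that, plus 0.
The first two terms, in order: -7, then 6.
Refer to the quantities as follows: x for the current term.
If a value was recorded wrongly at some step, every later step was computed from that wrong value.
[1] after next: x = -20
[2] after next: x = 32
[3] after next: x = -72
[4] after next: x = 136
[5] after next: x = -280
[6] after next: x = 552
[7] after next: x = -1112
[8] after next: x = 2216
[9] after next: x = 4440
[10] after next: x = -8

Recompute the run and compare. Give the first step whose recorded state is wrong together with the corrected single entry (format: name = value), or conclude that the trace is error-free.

step 9, x = -4440

1. x = -1*(6) + (2)*(-7) + (0) = -20 (agrees with the trace)
2. x = -1*(-20) + (2)*(6) + (0) = 32 (verified)
3. x = -1*(32) + (2)*(-20) + (0) = -72 (confirmed correct)
4. x = -1*(-72) + (2)*(32) + (0) = 136 (verified)
5. x = -1*(136) + (2)*(-72) + (0) = -280 (same as recorded)
6. x = -1*(-280) + (2)*(136) + (0) = 552 (agrees with the trace)
7. x = -1*(552) + (2)*(-280) + (0) = -1112 (consistent with the trace)
8. x = -1*(-1112) + (2)*(552) + (0) = 2216 (verified)
9. x = -1*(2216) + (2)*(-1112) + (0) = -4440 (a discrepancy with the trace)
That makes step 9 the first incorrect line — x = -4440 is what it should show.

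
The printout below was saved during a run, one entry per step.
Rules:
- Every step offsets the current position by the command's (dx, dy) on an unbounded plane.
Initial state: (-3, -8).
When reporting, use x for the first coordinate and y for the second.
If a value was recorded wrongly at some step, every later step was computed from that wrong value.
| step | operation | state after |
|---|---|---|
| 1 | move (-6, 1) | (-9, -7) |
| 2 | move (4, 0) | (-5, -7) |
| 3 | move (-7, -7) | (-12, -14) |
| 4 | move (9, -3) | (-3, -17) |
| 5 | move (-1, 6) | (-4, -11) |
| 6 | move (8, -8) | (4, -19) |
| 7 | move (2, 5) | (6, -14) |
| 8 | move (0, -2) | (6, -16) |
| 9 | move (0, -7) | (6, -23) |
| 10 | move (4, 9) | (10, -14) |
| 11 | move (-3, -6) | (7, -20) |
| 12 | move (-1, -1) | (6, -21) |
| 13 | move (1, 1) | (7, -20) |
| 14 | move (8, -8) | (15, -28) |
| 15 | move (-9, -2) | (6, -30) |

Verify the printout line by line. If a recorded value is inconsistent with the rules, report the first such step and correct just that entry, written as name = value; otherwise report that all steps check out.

no error

step 1: x = -3 + (-6) = -9, y = -8 + (1) = -7 -> agrees with the printout
step 2: x = -9 + (4) = -5, y = -7 + (0) = -7 -> consistent with the printout
step 3: x = -5 + (-7) = -12, y = -7 + (-7) = -14 -> confirmed correct
step 4: x = -12 + (9) = -3, y = -14 + (-3) = -17 -> in agreement
step 5: x = -3 + (-1) = -4, y = -17 + (6) = -11 -> checks out
step 6: x = -4 + (8) = 4, y = -11 + (-8) = -19 -> exactly as logged
step 7: x = 4 + (2) = 6, y = -19 + (5) = -14 -> verified
step 8: x = 6 + (0) = 6, y = -14 + (-2) = -16 -> matches
step 9: x = 6 + (0) = 6, y = -16 + (-7) = -23 -> same as recorded
step 10: x = 6 + (4) = 10, y = -23 + (9) = -14 -> matches
step 11: x = 10 + (-3) = 7, y = -14 + (-6) = -20 -> in agreement
step 12: x = 7 + (-1) = 6, y = -20 + (-1) = -21 -> confirmed correct
step 13: x = 6 + (1) = 7, y = -21 + (1) = -20 -> in agreement
step 14: x = 7 + (8) = 15, y = -20 + (-8) = -28 -> no discrepancy
step 15: x = 15 + (-9) = 6, y = -28 + (-2) = -30 -> checks out
Each recorded entry agrees with the recomputation.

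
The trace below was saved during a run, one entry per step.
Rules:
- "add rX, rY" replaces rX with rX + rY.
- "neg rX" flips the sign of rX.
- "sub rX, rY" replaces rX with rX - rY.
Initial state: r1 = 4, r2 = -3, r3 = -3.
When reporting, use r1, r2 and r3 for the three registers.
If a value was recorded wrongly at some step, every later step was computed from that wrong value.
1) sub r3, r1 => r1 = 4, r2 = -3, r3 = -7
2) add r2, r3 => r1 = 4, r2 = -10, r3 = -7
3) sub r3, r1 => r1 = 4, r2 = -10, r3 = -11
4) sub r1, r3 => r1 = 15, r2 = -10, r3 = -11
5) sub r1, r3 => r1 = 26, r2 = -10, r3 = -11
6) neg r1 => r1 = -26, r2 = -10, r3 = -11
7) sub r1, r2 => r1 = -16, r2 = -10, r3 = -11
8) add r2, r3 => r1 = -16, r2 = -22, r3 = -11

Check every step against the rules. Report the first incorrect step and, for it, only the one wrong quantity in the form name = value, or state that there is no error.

step 8, r2 = -21

1. r3 = -3 - 4 = -7 (agrees with the trace)
2. r2 = -3 + -7 = -10 (verified)
3. r3 = -7 - 4 = -11 (agrees with the trace)
4. r1 = 4 - -11 = 15 (same as recorded)
5. r1 = 15 - -11 = 26 (no discrepancy)
6. r1 = -(26) = -26 (in agreement)
7. r1 = -26 - -10 = -16 (no discrepancy)
8. r2 = -10 + -11 = -21 (the recorded entry deviates here)
So the first discrepancy is step 8, where the right value is r2 = -21.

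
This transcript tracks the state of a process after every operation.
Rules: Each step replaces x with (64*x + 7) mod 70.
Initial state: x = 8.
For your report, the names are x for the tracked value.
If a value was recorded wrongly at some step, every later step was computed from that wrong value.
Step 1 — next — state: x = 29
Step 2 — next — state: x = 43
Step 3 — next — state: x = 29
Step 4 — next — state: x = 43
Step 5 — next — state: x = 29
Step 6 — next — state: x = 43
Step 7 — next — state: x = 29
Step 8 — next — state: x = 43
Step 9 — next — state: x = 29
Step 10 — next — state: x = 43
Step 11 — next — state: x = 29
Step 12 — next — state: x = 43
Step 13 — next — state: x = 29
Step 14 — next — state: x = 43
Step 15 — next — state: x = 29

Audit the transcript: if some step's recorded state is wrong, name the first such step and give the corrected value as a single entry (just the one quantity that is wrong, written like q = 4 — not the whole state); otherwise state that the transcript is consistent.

Step 1: x = (64*8 + 7) mod 70 = 29 — in agreement.
Step 2: x = (64*29 + 7) mod 70 = 43 — no discrepancy.
Step 3: x = (64*43 + 7) mod 70 = 29 — no discrepancy.
Step 4: x = (64*29 + 7) mod 70 = 43 — consistent with the transcript.
Step 5: x = (64*43 + 7) mod 70 = 29 — confirmed correct.
Step 6: x = (64*29 + 7) mod 70 = 43 — in agreement.
Step 7: x = (64*43 + 7) mod 70 = 29 — same as recorded.
Step 8: x = (64*29 + 7) mod 70 = 43 — matches.
Step 9: x = (64*43 + 7) mod 70 = 29 — matches.
Step 10: x = (64*29 + 7) mod 70 = 43 — verified.
Step 11: x = (64*43 + 7) mod 70 = 29 — matches.
Step 12: x = (64*29 + 7) mod 70 = 43 — in agreement.
Step 13: x = (64*43 + 7) mod 70 = 29 — checks out.
Step 14: x = (64*29 + 7) mod 70 = 43 — confirmed correct.
Step 15: x = (64*43 + 7) mod 70 = 29 — in agreement.
No step deviates from the rules.

no error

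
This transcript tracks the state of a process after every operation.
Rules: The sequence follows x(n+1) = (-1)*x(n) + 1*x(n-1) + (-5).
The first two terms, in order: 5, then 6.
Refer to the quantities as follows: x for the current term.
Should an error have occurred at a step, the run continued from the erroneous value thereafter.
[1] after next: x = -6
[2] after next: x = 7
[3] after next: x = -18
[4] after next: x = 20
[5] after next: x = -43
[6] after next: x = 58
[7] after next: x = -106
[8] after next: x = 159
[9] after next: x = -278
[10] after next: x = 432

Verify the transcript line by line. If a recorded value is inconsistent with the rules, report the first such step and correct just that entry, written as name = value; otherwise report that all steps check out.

step 9, x = -270

step 1: x = -1*(6) + (1)*(5) + (-5) = -6 -> agrees with the transcript
step 2: x = -1*(-6) + (1)*(6) + (-5) = 7 -> matches
step 3: x = -1*(7) + (1)*(-6) + (-5) = -18 -> no discrepancy
step 4: x = -1*(-18) + (1)*(7) + (-5) = 20 -> same as recorded
step 5: x = -1*(20) + (1)*(-18) + (-5) = -43 -> in agreement
step 6: x = -1*(-43) + (1)*(20) + (-5) = 58 -> matches
step 7: x = -1*(58) + (1)*(-43) + (-5) = -106 -> consistent with the transcript
step 8: x = -1*(-106) + (1)*(58) + (-5) = 159 -> verified
step 9: x = -1*(159) + (1)*(-106) + (-5) = -270 -> this is not what the transcript shows
That makes step 9 the first incorrect line — x = -270 is what it should show.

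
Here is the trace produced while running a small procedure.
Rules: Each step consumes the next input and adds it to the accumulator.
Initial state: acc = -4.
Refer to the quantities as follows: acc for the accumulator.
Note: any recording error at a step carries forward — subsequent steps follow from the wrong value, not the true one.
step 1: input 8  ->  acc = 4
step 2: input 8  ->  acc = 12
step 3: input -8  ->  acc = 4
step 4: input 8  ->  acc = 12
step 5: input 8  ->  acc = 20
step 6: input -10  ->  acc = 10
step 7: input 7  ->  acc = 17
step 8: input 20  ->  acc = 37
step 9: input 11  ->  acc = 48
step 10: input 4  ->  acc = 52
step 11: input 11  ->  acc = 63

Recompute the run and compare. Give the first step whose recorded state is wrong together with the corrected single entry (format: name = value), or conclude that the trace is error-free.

no error

step 1: acc = -4 + 8 = 4 -> verified
step 2: acc = 4 + 8 = 12 -> no discrepancy
step 3: acc = 12 + -8 = 4 -> checks out
step 4: acc = 4 + 8 = 12 -> confirmed correct
step 5: acc = 12 + 8 = 20 -> confirmed correct
step 6: acc = 20 + -10 = 10 -> agrees with the trace
step 7: acc = 10 + 7 = 17 -> in agreement
step 8: acc = 17 + 20 = 37 -> same as recorded
step 9: acc = 37 + 11 = 48 -> confirmed correct
step 10: acc = 48 + 4 = 52 -> in agreement
step 11: acc = 52 + 11 = 63 -> same as recorded
All entries verified; no error found.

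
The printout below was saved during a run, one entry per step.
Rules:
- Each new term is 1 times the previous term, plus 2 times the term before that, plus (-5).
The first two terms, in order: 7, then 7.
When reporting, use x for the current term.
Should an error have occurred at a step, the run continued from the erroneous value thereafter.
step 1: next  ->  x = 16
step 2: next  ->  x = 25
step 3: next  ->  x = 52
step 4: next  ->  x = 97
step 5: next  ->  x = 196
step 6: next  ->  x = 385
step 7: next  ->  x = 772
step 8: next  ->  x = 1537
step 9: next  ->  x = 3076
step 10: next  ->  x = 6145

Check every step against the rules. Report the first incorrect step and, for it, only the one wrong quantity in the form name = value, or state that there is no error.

Recomputing the run from the initial state:
step 1: x = 16
step 2: x = 25
step 3: x = 52
step 4: x = 97
step 5: x = 196
step 6: x = 385
step 7: x = 772
step 8: x = 1537
step 9: x = 3076
step 10: x = 6145
This matches the printout at every step.

no error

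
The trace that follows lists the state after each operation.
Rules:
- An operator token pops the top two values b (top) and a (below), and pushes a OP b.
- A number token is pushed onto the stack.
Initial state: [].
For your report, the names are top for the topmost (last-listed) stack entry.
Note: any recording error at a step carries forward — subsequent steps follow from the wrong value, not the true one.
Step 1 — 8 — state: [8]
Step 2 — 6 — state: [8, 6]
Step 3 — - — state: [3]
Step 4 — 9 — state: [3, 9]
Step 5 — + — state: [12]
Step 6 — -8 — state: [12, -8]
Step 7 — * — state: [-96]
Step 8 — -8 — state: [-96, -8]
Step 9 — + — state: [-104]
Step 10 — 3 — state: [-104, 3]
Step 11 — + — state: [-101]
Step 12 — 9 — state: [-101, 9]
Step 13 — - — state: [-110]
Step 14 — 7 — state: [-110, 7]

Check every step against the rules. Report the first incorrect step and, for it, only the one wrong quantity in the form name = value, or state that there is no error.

step 3, top = 2

step 1: push 8: top = 8 -> matches
step 2: push 6: top = 6 -> verified
step 3: 8 - 6 = 2 -> this is not what the trace shows
Conclusion: step 3 carries the first error; the entry should be top = 2.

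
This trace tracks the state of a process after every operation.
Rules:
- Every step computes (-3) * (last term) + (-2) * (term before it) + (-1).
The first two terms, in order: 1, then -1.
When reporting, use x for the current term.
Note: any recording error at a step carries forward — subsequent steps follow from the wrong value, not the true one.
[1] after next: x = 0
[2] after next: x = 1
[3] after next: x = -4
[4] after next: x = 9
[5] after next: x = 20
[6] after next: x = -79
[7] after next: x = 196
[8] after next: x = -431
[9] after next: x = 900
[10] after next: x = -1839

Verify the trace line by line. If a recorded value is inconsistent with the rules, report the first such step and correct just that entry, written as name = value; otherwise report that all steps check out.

Recomputing the run from the initial state:
step 1: x = 0
step 2: x = 1
step 3: x = -4
step 4: x = 9
step 5: x = -20
step 6: x = 41
step 7: x = -84
step 8: x = 169
step 9: x = -340
step 10: x = 681
The first disagreement with the trace is at step 5, where the value should be x = -20.

step 5, x = -20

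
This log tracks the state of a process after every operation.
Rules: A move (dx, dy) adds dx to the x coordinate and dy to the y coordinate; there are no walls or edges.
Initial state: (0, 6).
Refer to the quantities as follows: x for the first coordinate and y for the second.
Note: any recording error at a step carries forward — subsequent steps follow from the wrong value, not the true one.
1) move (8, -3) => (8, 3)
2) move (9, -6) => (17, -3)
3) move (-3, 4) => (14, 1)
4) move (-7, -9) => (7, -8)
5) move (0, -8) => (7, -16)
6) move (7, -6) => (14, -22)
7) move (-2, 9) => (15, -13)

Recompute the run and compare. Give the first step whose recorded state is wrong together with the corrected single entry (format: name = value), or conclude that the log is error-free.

step 1: x = 0 + (8) = 8, y = 6 + (-3) = 3 -> agrees with the log
step 2: x = 8 + (9) = 17, y = 3 + (-6) = -3 -> in agreement
step 3: x = 17 + (-3) = 14, y = -3 + (4) = 1 -> same as recorded
step 4: x = 14 + (-7) = 7, y = 1 + (-9) = -8 -> exactly as logged
step 5: x = 7 + (0) = 7, y = -8 + (-8) = -16 -> matches
step 6: x = 7 + (7) = 14, y = -16 + (-6) = -22 -> matches
step 7: x = 14 + (-2) = 12, y = -22 + (9) = -13 -> the log disagrees here
The earliest wrong entry is at step 7: it should read x = 12.

step 7, x = 12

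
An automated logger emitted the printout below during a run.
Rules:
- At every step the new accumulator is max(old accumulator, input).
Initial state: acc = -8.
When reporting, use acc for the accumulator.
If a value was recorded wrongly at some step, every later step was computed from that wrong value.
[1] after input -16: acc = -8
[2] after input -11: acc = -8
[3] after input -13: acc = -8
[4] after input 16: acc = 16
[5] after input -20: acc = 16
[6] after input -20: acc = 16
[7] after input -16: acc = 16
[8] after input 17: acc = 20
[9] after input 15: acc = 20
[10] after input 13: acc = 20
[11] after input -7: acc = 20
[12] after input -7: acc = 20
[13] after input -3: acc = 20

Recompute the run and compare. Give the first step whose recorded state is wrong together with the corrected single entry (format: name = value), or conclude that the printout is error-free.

step 8, acc = 17

step 1: acc = max(-8, -16) = -8 -> in agreement
step 2: acc = max(-8, -11) = -8 -> exactly as logged
step 3: acc = max(-8, -13) = -8 -> consistent with the printout
step 4: acc = max(-8, 16) = 16 -> verified
step 5: acc = max(16, -20) = 16 -> verified
step 6: acc = max(16, -20) = 16 -> in agreement
step 7: acc = max(16, -16) = 16 -> same as recorded
step 8: acc = max(16, 17) = 17 -> first mismatch against the printout
The audit stops at step 8: the recorded entry is wrong and should be acc = 17.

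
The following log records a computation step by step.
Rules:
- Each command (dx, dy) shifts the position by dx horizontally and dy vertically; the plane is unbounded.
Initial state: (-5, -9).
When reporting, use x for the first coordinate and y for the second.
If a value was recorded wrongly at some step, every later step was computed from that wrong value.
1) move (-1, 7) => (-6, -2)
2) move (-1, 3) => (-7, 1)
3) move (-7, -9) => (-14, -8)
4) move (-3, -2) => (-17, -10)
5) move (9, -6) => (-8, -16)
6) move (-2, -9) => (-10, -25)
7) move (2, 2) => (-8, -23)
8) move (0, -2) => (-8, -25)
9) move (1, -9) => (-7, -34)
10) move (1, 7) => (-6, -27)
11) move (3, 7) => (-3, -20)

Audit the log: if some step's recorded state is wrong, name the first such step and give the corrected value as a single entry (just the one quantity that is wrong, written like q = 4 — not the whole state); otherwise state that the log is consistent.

no error

Recomputing the run from the initial state:
step 1: x = -6, y = -2
step 2: x = -7, y = 1
step 3: x = -14, y = -8
step 4: x = -17, y = -10
step 5: x = -8, y = -16
step 6: x = -10, y = -25
step 7: x = -8, y = -23
step 8: x = -8, y = -25
step 9: x = -7, y = -34
step 10: x = -6, y = -27
step 11: x = -3, y = -20
This matches the log at every step.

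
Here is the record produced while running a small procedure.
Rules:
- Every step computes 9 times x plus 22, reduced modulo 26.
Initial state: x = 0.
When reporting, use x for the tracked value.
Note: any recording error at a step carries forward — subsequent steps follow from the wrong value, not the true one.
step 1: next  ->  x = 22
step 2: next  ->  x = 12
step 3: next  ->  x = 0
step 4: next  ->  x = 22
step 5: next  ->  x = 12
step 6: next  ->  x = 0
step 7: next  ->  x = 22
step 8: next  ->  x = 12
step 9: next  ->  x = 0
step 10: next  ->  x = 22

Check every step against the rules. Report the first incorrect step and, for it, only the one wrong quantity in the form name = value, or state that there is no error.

no error

Step 1: x = (9*0 + 22) mod 26 = 22 — in agreement.
Step 2: x = (9*22 + 22) mod 26 = 12 — exactly as logged.
Step 3: x = (9*12 + 22) mod 26 = 0 — checks out.
Step 4: x = (9*0 + 22) mod 26 = 22 — confirmed correct.
Step 5: x = (9*22 + 22) mod 26 = 12 — same as recorded.
Step 6: x = (9*12 + 22) mod 26 = 0 — confirmed correct.
Step 7: x = (9*0 + 22) mod 26 = 22 — exactly as logged.
Step 8: x = (9*22 + 22) mod 26 = 12 — checks out.
Step 9: x = (9*12 + 22) mod 26 = 0 — in agreement.
Step 10: x = (9*0 + 22) mod 26 = 22 — in agreement.
All steps check out; nothing to correct.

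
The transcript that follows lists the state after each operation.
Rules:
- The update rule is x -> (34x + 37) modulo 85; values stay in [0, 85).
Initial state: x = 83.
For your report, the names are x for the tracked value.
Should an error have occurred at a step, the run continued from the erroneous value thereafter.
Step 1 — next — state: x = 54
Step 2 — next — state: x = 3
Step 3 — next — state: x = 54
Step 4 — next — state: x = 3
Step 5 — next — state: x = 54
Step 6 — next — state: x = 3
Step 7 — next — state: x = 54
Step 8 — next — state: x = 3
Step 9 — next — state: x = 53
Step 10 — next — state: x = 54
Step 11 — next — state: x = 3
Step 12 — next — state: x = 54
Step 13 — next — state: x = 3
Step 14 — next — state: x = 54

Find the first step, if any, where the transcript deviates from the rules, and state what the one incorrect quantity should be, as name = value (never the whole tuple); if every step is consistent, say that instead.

step 9, x = 54

Step 1: x = (34*83 + 37) mod 85 = 54 — same as recorded.
Step 2: x = (34*54 + 37) mod 85 = 3 — checks out.
Step 3: x = (34*3 + 37) mod 85 = 54 — in agreement.
Step 4: x = (34*54 + 37) mod 85 = 3 — checks out.
Step 5: x = (34*3 + 37) mod 85 = 54 — in agreement.
Step 6: x = (34*54 + 37) mod 85 = 3 — confirmed correct.
Step 7: x = (34*3 + 37) mod 85 = 54 — no discrepancy.
Step 8: x = (34*54 + 37) mod 85 = 3 — checks out.
Step 9: x = (34*3 + 37) mod 85 = 54 — a discrepancy with the transcript.
First deviation found at step 9; the corrected entry is x = 54.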